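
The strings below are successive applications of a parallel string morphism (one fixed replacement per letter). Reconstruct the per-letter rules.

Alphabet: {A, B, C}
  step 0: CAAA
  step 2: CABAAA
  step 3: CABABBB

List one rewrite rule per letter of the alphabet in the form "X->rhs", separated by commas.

A->B, B->A, C->CA

  step 2 ⇒ step 3: CABAAA ⇒ CA·B·A·B·B·B
    A ↦ B
    B ↦ A
    C ↦ CA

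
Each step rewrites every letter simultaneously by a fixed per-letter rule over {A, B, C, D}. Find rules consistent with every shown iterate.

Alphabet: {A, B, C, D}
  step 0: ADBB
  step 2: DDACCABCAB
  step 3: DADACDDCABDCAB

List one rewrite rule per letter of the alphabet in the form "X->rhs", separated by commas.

  step 2 ⇒ step 3: DDACCABCAB ⇒ DA·DA·C·D·D·C·AB·D·C·AB
    A ↦ C
    B ↦ AB
    C ↦ D
    D ↦ DA

A->C, B->AB, C->D, D->DA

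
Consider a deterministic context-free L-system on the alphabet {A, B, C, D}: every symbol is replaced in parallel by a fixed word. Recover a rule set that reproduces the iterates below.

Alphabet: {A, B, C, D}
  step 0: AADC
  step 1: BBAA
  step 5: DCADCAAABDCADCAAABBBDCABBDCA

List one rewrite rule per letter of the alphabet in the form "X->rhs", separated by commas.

A->B, B->DCA, C->A, D->A

  step 0 ⇒ step 1: AADC ⇒ B·B·A·A
    A ↦ B
    C ↦ A
    D ↦ A
    B ↦ DCA  (constrained at step 1)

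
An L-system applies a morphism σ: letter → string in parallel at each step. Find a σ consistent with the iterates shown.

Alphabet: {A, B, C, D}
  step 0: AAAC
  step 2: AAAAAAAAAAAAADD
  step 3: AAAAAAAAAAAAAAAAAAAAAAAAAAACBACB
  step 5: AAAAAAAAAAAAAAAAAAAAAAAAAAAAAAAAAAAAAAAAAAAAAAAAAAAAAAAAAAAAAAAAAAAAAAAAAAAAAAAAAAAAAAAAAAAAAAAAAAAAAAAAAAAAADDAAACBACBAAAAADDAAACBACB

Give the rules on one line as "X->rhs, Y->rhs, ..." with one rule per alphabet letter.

  step 2 ⇒ step 3: AAAAAAAAAAAAADD ⇒ AA·AA·AA·AA·AA·AA·AA·AA·AA·AA·AA·AA·AA·ACB·ACB
    A ↦ AA
    D ↦ ACB
    B ↦ ADD  (constrained at step 3)
    C ↦ B  (constrained at step 0)

A->AA, B->ADD, C->B, D->ACB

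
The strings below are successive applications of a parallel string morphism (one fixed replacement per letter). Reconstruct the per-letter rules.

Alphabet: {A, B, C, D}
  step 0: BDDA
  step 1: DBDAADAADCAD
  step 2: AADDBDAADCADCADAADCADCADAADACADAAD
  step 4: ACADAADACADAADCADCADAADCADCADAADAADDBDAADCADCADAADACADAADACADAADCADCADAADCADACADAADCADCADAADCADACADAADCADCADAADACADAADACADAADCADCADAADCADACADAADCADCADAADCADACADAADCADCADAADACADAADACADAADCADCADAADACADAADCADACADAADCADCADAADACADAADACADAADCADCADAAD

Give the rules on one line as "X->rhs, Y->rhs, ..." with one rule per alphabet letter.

  step 1 ⇒ step 2: DBDAADAADCAD ⇒ AAD·DBD·AAD·CAD·CAD·AAD·CAD·CAD·AAD·A·CAD·AAD
    A ↦ CAD
    B ↦ DBD
    C ↦ A
    D ↦ AAD

A->CAD, B->DBD, C->A, D->AAD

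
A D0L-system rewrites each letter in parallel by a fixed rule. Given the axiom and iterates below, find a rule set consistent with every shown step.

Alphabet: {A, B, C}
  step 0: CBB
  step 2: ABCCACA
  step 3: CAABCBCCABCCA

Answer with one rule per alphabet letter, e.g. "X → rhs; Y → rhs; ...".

A->CA, B->A, C->BC

  step 2 ⇒ step 3: ABCCACA ⇒ CA·A·BC·BC·CA·BC·CA
    A ↦ CA
    B ↦ A
    C ↦ BC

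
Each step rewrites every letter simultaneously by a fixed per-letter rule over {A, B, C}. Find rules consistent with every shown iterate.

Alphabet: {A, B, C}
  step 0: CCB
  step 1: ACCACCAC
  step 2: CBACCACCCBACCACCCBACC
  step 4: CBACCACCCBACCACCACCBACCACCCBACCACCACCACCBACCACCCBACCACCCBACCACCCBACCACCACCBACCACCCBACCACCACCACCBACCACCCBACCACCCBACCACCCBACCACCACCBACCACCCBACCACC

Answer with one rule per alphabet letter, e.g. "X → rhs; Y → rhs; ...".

A->CB, B->AC, C->ACC

  step 1 ⇒ step 2: ACCACCAC ⇒ CB·ACC·ACC·CB·ACC·ACC·CB·ACC
    A ↦ CB
    C ↦ ACC
  step 0 ⇒ step 1: CCB ⇒ ACC·ACC·AC
    B ↦ AC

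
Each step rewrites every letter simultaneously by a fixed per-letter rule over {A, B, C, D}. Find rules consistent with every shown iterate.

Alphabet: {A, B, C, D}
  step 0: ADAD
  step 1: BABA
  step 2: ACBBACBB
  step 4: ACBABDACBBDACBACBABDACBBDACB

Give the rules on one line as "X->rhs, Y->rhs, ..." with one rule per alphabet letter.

A->B, B->ACB, C->D, D->A

  step 1 ⇒ step 2: BABA ⇒ ACB·B·ACB·B
    A ↦ B
    B ↦ ACB
    C ↦ D  (constrained at step 2)
  step 0 ⇒ step 1: ADAD ⇒ B·A·B·A
    D ↦ A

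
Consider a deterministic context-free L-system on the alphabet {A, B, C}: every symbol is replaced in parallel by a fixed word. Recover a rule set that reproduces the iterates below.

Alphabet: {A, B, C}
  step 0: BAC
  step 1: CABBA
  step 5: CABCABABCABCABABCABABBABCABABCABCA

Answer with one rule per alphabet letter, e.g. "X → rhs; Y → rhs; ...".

  step 0 ⇒ step 1: BAC ⇒ CA·B·BA
    A ↦ B
    B ↦ CA
    C ↦ BA

A->B, B->CA, C->BA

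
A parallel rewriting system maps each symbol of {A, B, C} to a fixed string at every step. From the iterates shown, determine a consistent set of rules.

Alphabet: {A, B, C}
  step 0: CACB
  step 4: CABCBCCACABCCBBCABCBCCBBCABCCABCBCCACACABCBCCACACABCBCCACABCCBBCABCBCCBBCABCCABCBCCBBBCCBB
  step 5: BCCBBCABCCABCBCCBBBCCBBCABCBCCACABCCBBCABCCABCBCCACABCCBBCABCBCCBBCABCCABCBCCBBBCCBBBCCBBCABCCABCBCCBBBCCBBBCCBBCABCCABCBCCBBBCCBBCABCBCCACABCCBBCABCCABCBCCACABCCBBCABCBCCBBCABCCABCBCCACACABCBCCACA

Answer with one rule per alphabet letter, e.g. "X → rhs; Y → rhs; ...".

  step 4 ⇒ step 5: CABCBCCACABCCBBCABCBCCBBCABCCABCBCCACACABCBCCACACABCBCCACABCCBBCABCBCCBBCABCCABCBCCBBBCCBB ⇒ BC·CBB·CA·BC·CA·BC·BC·CBB·BC·CBB·CA·BC·BC·CA·CA·BC·CBB·CA·BC·CA·BC·BC·CA·CA·BC·CBB·CA·BC·BC·CBB·CA·BC·CA·BC·BC·CBB·BC·CBB·BC·CBB·CA·BC·CA·BC·BC·CBB·BC·CBB·BC·CBB·CA·BC·CA·BC·BC·CBB·BC·CBB·CA·BC·BC·CA·CA·BC·CBB·CA·BC·CA·BC·BC·CA·CA·BC·CBB·CA·BC·BC·CBB·CA·BC·CA·BC·BC·CA·CA·CA·BC·BC·CA·CA
    A ↦ CBB
    B ↦ CA
    C ↦ BC

A->CBB, B->CA, C->BC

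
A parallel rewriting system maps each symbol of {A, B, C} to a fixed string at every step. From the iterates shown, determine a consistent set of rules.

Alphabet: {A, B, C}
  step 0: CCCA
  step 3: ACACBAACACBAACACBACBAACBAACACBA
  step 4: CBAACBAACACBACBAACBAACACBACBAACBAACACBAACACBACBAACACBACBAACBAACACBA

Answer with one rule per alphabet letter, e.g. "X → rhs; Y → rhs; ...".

A->CBA, B->CA, C->A

  step 3 ⇒ step 4: ACACBAACACBAACACBACBAACBAACACBA ⇒ CBA·A·CBA·A·CA·CBA·CBA·A·CBA·A·CA·CBA·CBA·A·CBA·A·CA·CBA·A·CA·CBA·CBA·A·CA·CBA·CBA·A·CBA·A·CA·CBA
    A ↦ CBA
    B ↦ CA
    C ↦ A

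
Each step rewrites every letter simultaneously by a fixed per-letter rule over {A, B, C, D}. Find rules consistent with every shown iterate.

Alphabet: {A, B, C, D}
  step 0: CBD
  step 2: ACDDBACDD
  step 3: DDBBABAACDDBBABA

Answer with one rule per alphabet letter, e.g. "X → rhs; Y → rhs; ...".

A->DD, B->AC, C->B, D->BA

  step 2 ⇒ step 3: ACDDBACDD ⇒ DD·B·BA·BA·AC·DD·B·BA·BA
    A ↦ DD
    B ↦ AC
    C ↦ B
    D ↦ BA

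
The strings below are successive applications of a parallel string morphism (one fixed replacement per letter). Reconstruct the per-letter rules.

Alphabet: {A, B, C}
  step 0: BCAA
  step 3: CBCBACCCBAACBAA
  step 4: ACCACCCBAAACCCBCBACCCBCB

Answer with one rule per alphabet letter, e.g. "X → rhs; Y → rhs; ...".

A->CB, B->CC, C->A

  step 3 ⇒ step 4: CBCBACCCBAACBAA ⇒ A·CC·A·CC·CB·A·A·A·CC·CB·CB·A·CC·CB·CB
    A ↦ CB
    B ↦ CC
    C ↦ A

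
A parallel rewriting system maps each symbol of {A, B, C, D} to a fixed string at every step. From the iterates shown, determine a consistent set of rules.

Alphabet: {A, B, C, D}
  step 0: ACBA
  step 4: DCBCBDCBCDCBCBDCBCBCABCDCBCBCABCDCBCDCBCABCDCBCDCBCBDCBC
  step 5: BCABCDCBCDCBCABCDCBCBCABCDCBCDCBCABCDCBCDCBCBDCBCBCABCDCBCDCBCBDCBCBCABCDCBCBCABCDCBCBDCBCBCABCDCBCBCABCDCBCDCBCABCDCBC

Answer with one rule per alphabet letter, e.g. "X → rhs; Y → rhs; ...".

A->B, B->DC, C->BC, D->BCA

  step 4 ⇒ step 5: DCBCBDCBCDCBCBDCBCBCABCDCBCBCABCDCBCDCBCABCDCBCDCBCBDCBC ⇒ BCA·BC·DC·BC·DC·BCA·BC·DC·BC·BCA·BC·DC·BC·DC·BCA·BC·DC·BC·DC·BC·B·DC·BC·BCA·BC·DC·BC·DC·BC·B·DC·BC·BCA·BC·DC·BC·BCA·BC·DC·BC·B·DC·BC·BCA·BC·DC·BC·BCA·BC·DC·BC·DC·BCA·BC·DC·BC
    A ↦ B
    B ↦ DC
    C ↦ BC
    D ↦ BCA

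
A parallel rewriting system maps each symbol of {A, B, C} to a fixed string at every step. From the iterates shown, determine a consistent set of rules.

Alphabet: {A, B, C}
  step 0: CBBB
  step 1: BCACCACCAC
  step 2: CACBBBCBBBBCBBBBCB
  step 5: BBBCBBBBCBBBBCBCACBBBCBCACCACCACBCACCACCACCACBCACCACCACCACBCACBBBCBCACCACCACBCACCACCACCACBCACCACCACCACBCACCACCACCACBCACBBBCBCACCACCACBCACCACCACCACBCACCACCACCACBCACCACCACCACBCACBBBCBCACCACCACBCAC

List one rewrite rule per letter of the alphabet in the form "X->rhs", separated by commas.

  step 1 ⇒ step 2: BCACCACCAC ⇒ CAC·B·BBC·B·B·BBC·B·B·BBC·B
    A ↦ BBC
    B ↦ CAC
    C ↦ B

A->BBC, B->CAC, C->B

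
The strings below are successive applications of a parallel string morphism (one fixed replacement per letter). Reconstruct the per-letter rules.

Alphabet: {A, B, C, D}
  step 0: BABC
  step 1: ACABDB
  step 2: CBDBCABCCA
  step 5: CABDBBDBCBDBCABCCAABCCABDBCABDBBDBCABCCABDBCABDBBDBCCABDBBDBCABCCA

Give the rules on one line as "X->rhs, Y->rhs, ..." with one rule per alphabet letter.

  step 1 ⇒ step 2: ACABDB ⇒ C·BDB·C·A·BCC·A
    A ↦ C
    B ↦ A
    C ↦ BDB
    D ↦ BCC

A->C, B->A, C->BDB, D->BCC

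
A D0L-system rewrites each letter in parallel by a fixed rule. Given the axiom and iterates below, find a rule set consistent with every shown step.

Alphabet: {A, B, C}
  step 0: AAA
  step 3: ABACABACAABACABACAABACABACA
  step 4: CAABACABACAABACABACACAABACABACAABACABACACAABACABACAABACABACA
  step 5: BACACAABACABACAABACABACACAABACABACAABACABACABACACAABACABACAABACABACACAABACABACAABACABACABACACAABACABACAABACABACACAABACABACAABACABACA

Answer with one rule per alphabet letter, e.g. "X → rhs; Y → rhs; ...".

A->CA, B->ABA, C->BA

  step 4 ⇒ step 5: CAABACABACAABACABACACAABACABACAABACABACACAABACABACAABACABACA ⇒ BA·CA·CA·ABA·CA·BA·CA·ABA·CA·BA·CA·CA·ABA·CA·BA·CA·ABA·CA·BA·CA·BA·CA·CA·ABA·CA·BA·CA·ABA·CA·BA·CA·CA·ABA·CA·BA·CA·ABA·CA·BA·CA·BA·CA·CA·ABA·CA·BA·CA·ABA·CA·BA·CA·CA·ABA·CA·BA·CA·ABA·CA·BA·CA
    A ↦ CA
    B ↦ ABA
    C ↦ BA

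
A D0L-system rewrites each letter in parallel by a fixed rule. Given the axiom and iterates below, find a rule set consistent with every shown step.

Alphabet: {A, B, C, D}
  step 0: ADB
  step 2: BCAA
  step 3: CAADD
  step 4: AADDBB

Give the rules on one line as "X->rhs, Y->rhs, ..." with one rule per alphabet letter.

  step 3 ⇒ step 4: CAADD ⇒ AA·D·D·B·B
    A ↦ D
    C ↦ AA
    D ↦ B
  step 2 ⇒ step 3: BCAA ⇒ C·AA·D·D
    B ↦ C

A->D, B->C, C->AA, D->B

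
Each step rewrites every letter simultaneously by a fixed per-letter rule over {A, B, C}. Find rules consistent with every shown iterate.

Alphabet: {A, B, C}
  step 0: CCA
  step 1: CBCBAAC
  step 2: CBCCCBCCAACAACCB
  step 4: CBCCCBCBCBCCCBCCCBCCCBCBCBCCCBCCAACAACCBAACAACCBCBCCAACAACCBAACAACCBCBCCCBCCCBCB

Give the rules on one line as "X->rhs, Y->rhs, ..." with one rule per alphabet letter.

  step 1 ⇒ step 2: CBCBAAC ⇒ CB·CC·CB·CC·AAC·AAC·CB
    A ↦ AAC
    B ↦ CC
    C ↦ CB

A->AAC, B->CC, C->CB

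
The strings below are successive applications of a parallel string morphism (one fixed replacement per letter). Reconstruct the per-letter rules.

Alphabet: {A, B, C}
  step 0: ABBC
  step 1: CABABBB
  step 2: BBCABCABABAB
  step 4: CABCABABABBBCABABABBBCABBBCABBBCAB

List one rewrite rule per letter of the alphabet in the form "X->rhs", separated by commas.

  step 1 ⇒ step 2: CABABBB ⇒ BB·C·AB·C·AB·AB·AB
    A ↦ C
    B ↦ AB
    C ↦ BB

A->C, B->AB, C->BB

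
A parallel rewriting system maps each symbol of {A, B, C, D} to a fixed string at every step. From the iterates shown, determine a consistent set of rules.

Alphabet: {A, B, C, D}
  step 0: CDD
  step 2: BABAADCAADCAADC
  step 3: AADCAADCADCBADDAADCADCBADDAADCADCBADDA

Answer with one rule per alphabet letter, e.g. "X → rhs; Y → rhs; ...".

A->ADC, B->A, C->DDA, D->BA

  step 2 ⇒ step 3: BABAADCAADCAADC ⇒ A·ADC·A·ADC·ADC·BA·DDA·ADC·ADC·BA·DDA·ADC·ADC·BA·DDA
    A ↦ ADC
    B ↦ A
    C ↦ DDA
    D ↦ BA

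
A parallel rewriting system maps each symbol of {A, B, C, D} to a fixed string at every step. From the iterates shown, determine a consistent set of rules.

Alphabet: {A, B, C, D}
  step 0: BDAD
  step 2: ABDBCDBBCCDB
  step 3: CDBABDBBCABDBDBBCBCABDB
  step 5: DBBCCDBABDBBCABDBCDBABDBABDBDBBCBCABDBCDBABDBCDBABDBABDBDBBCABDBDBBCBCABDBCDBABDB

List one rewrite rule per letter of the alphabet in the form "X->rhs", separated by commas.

A->C, B->DB, C->BC, D->AB

  step 2 ⇒ step 3: ABDBCDBBCCDB ⇒ C·DB·AB·DB·BC·AB·DB·DB·BC·BC·AB·DB
    A ↦ C
    B ↦ DB
    C ↦ BC
    D ↦ AB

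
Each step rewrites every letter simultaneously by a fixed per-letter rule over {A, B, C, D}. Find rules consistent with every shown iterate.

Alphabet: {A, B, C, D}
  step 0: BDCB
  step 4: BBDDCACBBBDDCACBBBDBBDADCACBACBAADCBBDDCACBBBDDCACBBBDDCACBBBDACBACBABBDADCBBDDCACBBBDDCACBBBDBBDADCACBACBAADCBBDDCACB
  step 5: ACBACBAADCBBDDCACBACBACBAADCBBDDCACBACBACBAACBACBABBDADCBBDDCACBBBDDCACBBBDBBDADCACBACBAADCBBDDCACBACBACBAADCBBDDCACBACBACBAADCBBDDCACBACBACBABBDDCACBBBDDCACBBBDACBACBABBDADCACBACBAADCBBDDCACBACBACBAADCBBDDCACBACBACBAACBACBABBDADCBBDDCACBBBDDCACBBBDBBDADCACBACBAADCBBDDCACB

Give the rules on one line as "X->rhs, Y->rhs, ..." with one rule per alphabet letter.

A->BBD, B->ACB, C->DC, D->A

  step 4 ⇒ step 5: BBDDCACBBBDDCACBBBDBBDADCACBACBAADCBBDDCACBBBDDCACBBBDDCACBBBDACBACBABBDADCBBDDCACBBBDDCACBBBDBBDADCACBACBAADCBBDDCACB ⇒ ACB·ACB·A·A·DC·BBD·DC·ACB·ACB·ACB·A·A·DC·BBD·DC·ACB·ACB·ACB·A·ACB·ACB·A·BBD·A·DC·BBD·DC·ACB·BBD·DC·ACB·BBD·BBD·A·DC·ACB·ACB·A·A·DC·BBD·DC·ACB·ACB·ACB·A·A·DC·BBD·DC·ACB·ACB·ACB·A·A·DC·BBD·DC·ACB·ACB·ACB·A·BBD·DC·ACB·BBD·DC·ACB·BBD·ACB·ACB·A·BBD·A·DC·ACB·ACB·A·A·DC·BBD·DC·ACB·ACB·ACB·A·A·DC·BBD·DC·ACB·ACB·ACB·A·ACB·ACB·A·BBD·A·DC·BBD·DC·ACB·BBD·DC·ACB·BBD·BBD·A·DC·ACB·ACB·A·A·DC·BBD·DC·ACB
    A ↦ BBD
    B ↦ ACB
    C ↦ DC
    D ↦ A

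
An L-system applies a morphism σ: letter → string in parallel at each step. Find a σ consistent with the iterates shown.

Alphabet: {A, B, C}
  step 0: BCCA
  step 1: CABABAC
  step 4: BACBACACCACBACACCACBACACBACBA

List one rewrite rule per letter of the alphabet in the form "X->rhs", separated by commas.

A->C, B->CA, C->BA

  step 0 ⇒ step 1: BCCA ⇒ CA·BA·BA·C
    A ↦ C
    B ↦ CA
    C ↦ BA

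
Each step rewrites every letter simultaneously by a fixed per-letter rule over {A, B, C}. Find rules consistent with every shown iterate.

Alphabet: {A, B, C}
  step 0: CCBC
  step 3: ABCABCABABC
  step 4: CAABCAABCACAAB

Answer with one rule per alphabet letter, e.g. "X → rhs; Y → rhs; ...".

  step 3 ⇒ step 4: ABCABCABABC ⇒ C·A·AB·C·A·AB·C·A·C·A·AB
    A ↦ C
    B ↦ A
    C ↦ AB

A->C, B->A, C->AB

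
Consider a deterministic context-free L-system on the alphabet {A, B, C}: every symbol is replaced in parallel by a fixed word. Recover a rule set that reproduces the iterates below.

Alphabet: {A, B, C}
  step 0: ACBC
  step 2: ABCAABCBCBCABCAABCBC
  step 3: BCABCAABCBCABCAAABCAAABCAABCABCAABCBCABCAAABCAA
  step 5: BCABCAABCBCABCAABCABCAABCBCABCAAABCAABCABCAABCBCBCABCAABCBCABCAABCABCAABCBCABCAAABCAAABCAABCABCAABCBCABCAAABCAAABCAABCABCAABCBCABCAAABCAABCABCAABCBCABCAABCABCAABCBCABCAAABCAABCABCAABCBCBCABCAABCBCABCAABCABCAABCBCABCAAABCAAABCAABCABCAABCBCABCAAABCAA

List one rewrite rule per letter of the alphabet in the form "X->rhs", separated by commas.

A->BC, B->ABC, C->AA

  step 2 ⇒ step 3: ABCAABCBCBCABCAABCBC ⇒ BC·ABC·AA·BC·BC·ABC·AA·ABC·AA·ABC·AA·BC·ABC·AA·BC·BC·ABC·AA·ABC·AA
    A ↦ BC
    B ↦ ABC
    C ↦ AA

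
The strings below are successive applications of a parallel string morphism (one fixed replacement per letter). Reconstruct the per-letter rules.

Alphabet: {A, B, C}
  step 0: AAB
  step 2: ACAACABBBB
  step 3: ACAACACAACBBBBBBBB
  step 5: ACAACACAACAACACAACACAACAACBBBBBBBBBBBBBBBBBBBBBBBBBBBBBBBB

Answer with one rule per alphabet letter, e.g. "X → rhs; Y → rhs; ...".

A->AC, B->BB, C->A

  step 2 ⇒ step 3: ACAACABBBB ⇒ AC·A·AC·AC·A·AC·BB·BB·BB·BB
    A ↦ AC
    B ↦ BB
    C ↦ A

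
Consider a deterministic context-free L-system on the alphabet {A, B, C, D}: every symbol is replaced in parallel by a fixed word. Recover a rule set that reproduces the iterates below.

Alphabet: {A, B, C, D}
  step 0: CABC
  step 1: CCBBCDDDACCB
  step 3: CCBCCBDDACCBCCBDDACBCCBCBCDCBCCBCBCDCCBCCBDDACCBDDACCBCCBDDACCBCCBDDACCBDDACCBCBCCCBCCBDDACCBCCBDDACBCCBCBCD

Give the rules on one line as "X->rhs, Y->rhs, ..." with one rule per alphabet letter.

A->BCD, B->DDA, C->CCB, D->CBC

  step 0 ⇒ step 1: CABC ⇒ CCB·BCD·DDA·CCB
    A ↦ BCD
    B ↦ DDA
    C ↦ CCB
    D ↦ CBC  (constrained at step 1)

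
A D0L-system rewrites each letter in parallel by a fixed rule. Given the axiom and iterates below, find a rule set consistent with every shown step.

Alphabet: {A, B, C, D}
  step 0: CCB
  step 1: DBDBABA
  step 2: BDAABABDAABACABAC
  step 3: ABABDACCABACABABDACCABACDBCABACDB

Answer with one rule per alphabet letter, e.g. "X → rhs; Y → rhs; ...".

A->C, B->ABA, C->DB, D->BDA

  step 2 ⇒ step 3: BDAABABDAABACABAC ⇒ ABA·BDA·C·C·ABA·C·ABA·BDA·C·C·ABA·C·DB·C·ABA·C·DB
    A ↦ C
    B ↦ ABA
    C ↦ DB
    D ↦ BDA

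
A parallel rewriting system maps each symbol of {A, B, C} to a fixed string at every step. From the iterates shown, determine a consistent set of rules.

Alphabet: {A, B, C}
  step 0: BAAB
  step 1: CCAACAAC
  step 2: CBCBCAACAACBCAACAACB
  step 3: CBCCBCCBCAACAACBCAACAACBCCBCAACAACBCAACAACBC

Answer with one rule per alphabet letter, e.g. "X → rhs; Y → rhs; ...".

  step 2 ⇒ step 3: CBCBCAACAACBCAACAACB ⇒ CB·C·CB·C·CB·CAA·CAA·CB·CAA·CAA·CB·C·CB·CAA·CAA·CB·CAA·CAA·CB·C
    A ↦ CAA
    B ↦ C
    C ↦ CB

A->CAA, B->C, C->CB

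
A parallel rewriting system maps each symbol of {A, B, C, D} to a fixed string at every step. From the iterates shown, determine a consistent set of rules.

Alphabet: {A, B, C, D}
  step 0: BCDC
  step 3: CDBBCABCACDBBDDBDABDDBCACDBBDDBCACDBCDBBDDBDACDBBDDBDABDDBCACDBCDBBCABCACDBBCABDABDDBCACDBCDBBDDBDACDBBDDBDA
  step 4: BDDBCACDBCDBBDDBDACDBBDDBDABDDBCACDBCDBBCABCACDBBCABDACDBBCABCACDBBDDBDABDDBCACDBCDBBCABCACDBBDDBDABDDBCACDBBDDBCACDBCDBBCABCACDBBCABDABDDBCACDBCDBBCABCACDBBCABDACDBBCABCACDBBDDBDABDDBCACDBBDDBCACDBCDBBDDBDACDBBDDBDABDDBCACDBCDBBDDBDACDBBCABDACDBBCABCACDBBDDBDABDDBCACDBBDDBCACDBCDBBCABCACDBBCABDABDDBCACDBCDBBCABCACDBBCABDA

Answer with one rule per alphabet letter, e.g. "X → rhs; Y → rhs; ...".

  step 3 ⇒ step 4: CDBBCABCACDBBDDBDABDDBCACDBBDDBCACDBCDBBDDBDACDBBDDBDABDDBCACDBCDBBCABCACDBBCABDABDDBCACDBCDBBDDBDACDBBDDBDA ⇒ BDD·BCA·CDB·CDB·BDD·BDA·CDB·BDD·BDA·BDD·BCA·CDB·CDB·BCA·BCA·CDB·BCA·BDA·CDB·BCA·BCA·CDB·BDD·BDA·BDD·BCA·CDB·CDB·BCA·BCA·CDB·BDD·BDA·BDD·BCA·CDB·BDD·BCA·CDB·CDB·BCA·BCA·CDB·BCA·BDA·BDD·BCA·CDB·CDB·BCA·BCA·CDB·BCA·BDA·CDB·BCA·BCA·CDB·BDD·BDA·BDD·BCA·CDB·BDD·BCA·CDB·CDB·BDD·BDA·CDB·BDD·BDA·BDD·BCA·CDB·CDB·BDD·BDA·CDB·BCA·BDA·CDB·BCA·BCA·CDB·BDD·BDA·BDD·BCA·CDB·BDD·BCA·CDB·CDB·BCA·BCA·CDB·BCA·BDA·BDD·BCA·CDB·CDB·BCA·BCA·CDB·BCA·BDA
    A ↦ BDA
    B ↦ CDB
    C ↦ BDD
    D ↦ BCA

A->BDA, B->CDB, C->BDD, D->BCA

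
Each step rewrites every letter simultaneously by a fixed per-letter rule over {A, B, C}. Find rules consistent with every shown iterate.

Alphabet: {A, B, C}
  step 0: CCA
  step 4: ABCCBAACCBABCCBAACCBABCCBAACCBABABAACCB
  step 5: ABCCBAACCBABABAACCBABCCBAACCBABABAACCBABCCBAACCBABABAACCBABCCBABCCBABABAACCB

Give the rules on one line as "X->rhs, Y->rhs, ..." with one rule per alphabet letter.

A->AB, B->CCB, C->A

  step 4 ⇒ step 5: ABCCBAACCBABCCBAACCBABCCBAACCBABABAACCB ⇒ AB·CCB·A·A·CCB·AB·AB·A·A·CCB·AB·CCB·A·A·CCB·AB·AB·A·A·CCB·AB·CCB·A·A·CCB·AB·AB·A·A·CCB·AB·CCB·AB·CCB·AB·AB·A·A·CCB
    A ↦ AB
    B ↦ CCB
    C ↦ A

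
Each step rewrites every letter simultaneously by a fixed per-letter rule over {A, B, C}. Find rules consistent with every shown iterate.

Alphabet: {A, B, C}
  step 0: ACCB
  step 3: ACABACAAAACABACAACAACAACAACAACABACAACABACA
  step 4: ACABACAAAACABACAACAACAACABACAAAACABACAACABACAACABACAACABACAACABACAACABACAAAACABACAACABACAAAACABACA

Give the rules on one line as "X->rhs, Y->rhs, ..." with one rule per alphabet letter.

A->ACA, B->AA, C->B

  step 3 ⇒ step 4: ACABACAAAACABACAACAACAACAACAACABACAACABACA ⇒ ACA·B·ACA·AA·ACA·B·ACA·ACA·ACA·ACA·B·ACA·AA·ACA·B·ACA·ACA·B·ACA·ACA·B·ACA·ACA·B·ACA·ACA·B·ACA·ACA·B·ACA·AA·ACA·B·ACA·ACA·B·ACA·AA·ACA·B·ACA
    A ↦ ACA
    B ↦ AA
    C ↦ B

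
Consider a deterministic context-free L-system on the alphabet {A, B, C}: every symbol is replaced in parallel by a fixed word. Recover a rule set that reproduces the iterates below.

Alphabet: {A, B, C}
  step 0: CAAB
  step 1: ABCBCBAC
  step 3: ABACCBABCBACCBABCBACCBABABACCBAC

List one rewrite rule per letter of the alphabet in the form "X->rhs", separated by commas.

  step 0 ⇒ step 1: CAAB ⇒ AB·CB·CB·AC
    A ↦ CB
    B ↦ AC
    C ↦ AB

A->CB, B->AC, C->AB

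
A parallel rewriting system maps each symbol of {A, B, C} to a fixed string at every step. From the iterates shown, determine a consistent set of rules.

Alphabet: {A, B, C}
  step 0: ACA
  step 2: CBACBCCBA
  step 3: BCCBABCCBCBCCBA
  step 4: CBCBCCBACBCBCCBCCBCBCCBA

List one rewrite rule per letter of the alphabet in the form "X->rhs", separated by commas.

A->BA, B->C, C->BC

  step 3 ⇒ step 4: BCCBABCCBCBCCBA ⇒ C·BC·BC·C·BA·C·BC·BC·C·BC·C·BC·BC·C·BA
    A ↦ BA
    B ↦ C
    C ↦ BC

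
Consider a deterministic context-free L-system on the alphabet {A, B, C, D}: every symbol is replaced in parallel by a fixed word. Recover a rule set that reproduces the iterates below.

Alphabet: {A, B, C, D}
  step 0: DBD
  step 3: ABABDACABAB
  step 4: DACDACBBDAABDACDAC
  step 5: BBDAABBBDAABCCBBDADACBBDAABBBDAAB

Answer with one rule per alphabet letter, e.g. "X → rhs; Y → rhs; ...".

A->DA, B->C, C->AB, D->BB

  step 4 ⇒ step 5: DACDACBBDAABDACDAC ⇒ BB·DA·AB·BB·DA·AB·C·C·BB·DA·DA·C·BB·DA·AB·BB·DA·AB
    A ↦ DA
    B ↦ C
    C ↦ AB
    D ↦ BB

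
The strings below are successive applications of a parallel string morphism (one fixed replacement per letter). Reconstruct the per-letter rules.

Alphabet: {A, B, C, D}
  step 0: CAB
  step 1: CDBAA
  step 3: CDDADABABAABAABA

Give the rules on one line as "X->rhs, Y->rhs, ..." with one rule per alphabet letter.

  step 0 ⇒ step 1: CAB ⇒ CD·BA·A
    A ↦ BA
    B ↦ A
    C ↦ CD
    D ↦ DA  (constrained at step 1)

A->BA, B->A, C->CD, D->DA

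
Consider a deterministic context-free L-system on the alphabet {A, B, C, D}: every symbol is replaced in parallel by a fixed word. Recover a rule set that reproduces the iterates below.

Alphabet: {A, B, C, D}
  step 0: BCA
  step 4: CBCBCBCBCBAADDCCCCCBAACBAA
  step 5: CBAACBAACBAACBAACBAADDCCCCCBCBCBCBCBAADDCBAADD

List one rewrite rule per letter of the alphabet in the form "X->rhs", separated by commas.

A->D, B->AA, C->CB, D->CC

  step 4 ⇒ step 5: CBCBCBCBCBAADDCCCCCBAACBAA ⇒ CB·AA·CB·AA·CB·AA·CB·AA·CB·AA·D·D·CC·CC·CB·CB·CB·CB·CB·AA·D·D·CB·AA·D·D
    A ↦ D
    B ↦ AA
    C ↦ CB
    D ↦ CC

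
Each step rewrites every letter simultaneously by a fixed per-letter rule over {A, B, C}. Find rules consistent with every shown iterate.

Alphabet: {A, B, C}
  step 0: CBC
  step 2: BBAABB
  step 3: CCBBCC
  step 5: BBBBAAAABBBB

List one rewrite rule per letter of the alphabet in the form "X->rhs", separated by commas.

  step 2 ⇒ step 3: BBAABB ⇒ C·C·B·B·C·C
    A ↦ B
    B ↦ C
    C ↦ AA  (constrained at step 0)

A->B, B->C, C->AA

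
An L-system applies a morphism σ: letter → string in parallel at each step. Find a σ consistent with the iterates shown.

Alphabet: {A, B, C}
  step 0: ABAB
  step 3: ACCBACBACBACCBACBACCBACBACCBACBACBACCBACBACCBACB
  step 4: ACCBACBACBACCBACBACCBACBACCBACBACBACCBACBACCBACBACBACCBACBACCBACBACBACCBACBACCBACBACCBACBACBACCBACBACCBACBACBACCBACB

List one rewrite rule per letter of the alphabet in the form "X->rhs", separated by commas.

  step 3 ⇒ step 4: ACCBACBACBACCBACBACCBACBACCBACBACBACCBACBACCBACB ⇒ AC·CBA·CBA·CB·AC·CBA·CB·AC·CBA·CB·AC·CBA·CBA·CB·AC·CBA·CB·AC·CBA·CBA·CB·AC·CBA·CB·AC·CBA·CBA·CB·AC·CBA·CB·AC·CBA·CB·AC·CBA·CBA·CB·AC·CBA·CB·AC·CBA·CBA·CB·AC·CBA·CB
    A ↦ AC
    B ↦ CB
    C ↦ CBA

A->AC, B->CB, C->CBA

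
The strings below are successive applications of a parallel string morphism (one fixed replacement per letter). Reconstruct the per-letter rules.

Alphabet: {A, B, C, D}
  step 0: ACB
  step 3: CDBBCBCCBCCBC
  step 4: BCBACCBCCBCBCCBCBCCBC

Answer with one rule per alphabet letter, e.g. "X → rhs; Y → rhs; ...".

A->DB, B->C, C->BC, D->BA

  step 3 ⇒ step 4: CDBBCBCCBCCBC ⇒ BC·BA·C·C·BC·C·BC·BC·C·BC·BC·C·BC
    B ↦ C
    C ↦ BC
    D ↦ BA
    A ↦ DB  (constrained at step 0)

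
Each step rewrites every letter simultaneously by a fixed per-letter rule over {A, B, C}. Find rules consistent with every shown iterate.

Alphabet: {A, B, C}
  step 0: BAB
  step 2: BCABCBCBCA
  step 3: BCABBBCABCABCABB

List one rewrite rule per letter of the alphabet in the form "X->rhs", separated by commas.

A->BB, B->BC, C->A

  step 2 ⇒ step 3: BCABCBCBCA ⇒ BC·A·BB·BC·A·BC·A·BC·A·BB
    A ↦ BB
    B ↦ BC
    C ↦ A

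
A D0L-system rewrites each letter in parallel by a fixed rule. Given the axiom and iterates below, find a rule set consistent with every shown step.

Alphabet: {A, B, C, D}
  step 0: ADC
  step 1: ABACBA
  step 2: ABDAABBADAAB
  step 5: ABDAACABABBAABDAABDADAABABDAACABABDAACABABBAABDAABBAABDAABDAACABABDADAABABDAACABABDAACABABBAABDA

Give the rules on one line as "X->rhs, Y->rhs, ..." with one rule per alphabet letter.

  step 1 ⇒ step 2: ABACBA ⇒ AB·DA·AB·BA·DA·AB
    A ↦ AB
    B ↦ DA
    C ↦ BA
  step 0 ⇒ step 1: ADC ⇒ AB·AC·BA
    D ↦ AC

A->AB, B->DA, C->BA, D->AC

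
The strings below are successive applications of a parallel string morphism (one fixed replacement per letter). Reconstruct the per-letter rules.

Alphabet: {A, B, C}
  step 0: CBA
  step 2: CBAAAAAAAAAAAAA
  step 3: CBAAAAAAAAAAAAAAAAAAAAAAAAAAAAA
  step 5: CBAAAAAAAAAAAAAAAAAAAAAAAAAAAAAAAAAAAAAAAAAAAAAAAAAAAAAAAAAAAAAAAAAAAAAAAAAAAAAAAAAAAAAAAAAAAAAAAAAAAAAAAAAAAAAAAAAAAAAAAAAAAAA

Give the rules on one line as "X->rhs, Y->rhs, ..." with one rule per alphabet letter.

A->AA, B->AA, C->CBA

  step 2 ⇒ step 3: CBAAAAAAAAAAAAA ⇒ CBA·AA·AA·AA·AA·AA·AA·AA·AA·AA·AA·AA·AA·AA·AA
    A ↦ AA
    B ↦ AA
    C ↦ CBA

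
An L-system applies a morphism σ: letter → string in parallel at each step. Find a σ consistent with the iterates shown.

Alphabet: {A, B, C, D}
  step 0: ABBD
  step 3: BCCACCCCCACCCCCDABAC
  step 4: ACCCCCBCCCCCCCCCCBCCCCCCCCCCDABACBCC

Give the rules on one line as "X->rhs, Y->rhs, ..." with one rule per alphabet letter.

  step 3 ⇒ step 4: BCCACCCCCACCCCCDABAC ⇒ AC·CC·CC·B·CC·CC·CC·CC·CC·B·CC·CC·CC·CC·CC·DA·B·AC·B·CC
    A ↦ B
    B ↦ AC
    C ↦ CC
    D ↦ DA

A->B, B->AC, C->CC, D->DA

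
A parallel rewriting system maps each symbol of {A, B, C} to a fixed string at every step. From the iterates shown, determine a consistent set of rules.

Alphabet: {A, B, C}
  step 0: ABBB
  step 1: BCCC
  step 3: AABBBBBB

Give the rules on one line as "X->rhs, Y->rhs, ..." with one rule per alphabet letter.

  step 0 ⇒ step 1: ABBB ⇒ B·C·C·C
    A ↦ B
    B ↦ C
    C ↦ AA  (constrained at step 1)

A->B, B->C, C->AA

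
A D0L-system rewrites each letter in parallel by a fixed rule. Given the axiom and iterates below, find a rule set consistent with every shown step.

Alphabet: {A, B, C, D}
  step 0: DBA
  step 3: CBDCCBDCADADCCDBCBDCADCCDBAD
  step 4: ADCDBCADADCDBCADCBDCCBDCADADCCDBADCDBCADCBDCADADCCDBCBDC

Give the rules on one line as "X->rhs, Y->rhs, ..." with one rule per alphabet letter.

  step 3 ⇒ step 4: CBDCCBDCADADCCDBCBDCADCCDBAD ⇒ AD·CDB·C·AD·AD·CDB·C·AD·CBD·C·CBD·C·AD·AD·C·CDB·AD·CDB·C·AD·CBD·C·AD·AD·C·CDB·CBD·C
    A ↦ CBD
    B ↦ CDB
    C ↦ AD
    D ↦ C

A->CBD, B->CDB, C->AD, D->C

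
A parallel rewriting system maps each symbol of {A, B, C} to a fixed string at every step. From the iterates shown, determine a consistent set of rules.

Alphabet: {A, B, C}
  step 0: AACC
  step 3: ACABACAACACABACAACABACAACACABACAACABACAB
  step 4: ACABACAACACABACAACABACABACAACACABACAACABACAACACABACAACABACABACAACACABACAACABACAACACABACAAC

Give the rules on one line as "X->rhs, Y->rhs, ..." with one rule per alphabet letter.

  step 3 ⇒ step 4: ACABACAACACABACAACABACAACACABACAACABACAB ⇒ ACA·B·ACA·AC·ACA·B·ACA·ACA·B·ACA·B·ACA·AC·ACA·B·ACA·ACA·B·ACA·AC·ACA·B·ACA·ACA·B·ACA·B·ACA·AC·ACA·B·ACA·ACA·B·ACA·AC·ACA·B·ACA·AC
    A ↦ ACA
    B ↦ AC
    C ↦ B

A->ACA, B->AC, C->B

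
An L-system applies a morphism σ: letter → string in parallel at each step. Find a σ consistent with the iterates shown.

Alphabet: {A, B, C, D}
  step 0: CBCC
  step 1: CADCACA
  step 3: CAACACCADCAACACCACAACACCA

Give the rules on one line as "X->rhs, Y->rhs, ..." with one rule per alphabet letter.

A->AC, B->D, C->CA, D->B

  step 0 ⇒ step 1: CBCC ⇒ CA·D·CA·CA
    B ↦ D
    C ↦ CA
    A ↦ AC  (constrained at step 1)
    D ↦ B  (constrained at step 1)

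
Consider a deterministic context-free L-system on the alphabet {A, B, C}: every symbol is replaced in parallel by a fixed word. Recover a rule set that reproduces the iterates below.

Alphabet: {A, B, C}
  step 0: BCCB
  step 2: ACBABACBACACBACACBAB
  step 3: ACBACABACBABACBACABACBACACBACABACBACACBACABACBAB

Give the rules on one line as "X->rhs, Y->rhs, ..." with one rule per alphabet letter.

  step 2 ⇒ step 3: ACBABACBACACBACACBAB ⇒ ACB·AC·AB·ACB·AB·ACB·AC·AB·ACB·AC·ACB·AC·AB·ACB·AC·ACB·AC·AB·ACB·AB
    A ↦ ACB
    B ↦ AB
    C ↦ AC

A->ACB, B->AB, C->AC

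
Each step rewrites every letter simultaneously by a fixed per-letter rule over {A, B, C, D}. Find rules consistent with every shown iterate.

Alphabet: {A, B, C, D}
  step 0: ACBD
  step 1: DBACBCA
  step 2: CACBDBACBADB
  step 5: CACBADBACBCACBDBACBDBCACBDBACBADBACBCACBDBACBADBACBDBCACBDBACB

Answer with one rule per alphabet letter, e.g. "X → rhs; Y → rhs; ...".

A->DB, B->CB, C->A, D->CA

  step 1 ⇒ step 2: DBACBCA ⇒ CA·CB·DB·A·CB·A·DB
    A ↦ DB
    B ↦ CB
    C ↦ A
    D ↦ CA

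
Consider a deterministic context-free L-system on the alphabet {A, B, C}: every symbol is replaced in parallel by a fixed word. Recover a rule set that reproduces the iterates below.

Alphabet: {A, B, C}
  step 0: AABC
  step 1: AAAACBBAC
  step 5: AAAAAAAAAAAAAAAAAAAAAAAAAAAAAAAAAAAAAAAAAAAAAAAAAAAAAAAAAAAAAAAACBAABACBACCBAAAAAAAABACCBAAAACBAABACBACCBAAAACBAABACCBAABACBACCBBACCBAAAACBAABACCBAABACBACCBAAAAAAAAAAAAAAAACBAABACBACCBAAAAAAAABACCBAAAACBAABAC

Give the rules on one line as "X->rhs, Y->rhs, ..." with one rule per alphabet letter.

  step 0 ⇒ step 1: AABC ⇒ AA·AA·CB·BAC
    A ↦ AA
    B ↦ CB
    C ↦ BAC

A->AA, B->CB, C->BAC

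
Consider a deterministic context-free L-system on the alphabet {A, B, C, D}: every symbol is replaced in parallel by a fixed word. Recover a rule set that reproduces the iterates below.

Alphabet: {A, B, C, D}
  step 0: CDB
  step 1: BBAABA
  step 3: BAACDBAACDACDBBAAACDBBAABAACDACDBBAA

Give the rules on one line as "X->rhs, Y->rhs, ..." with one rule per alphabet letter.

  step 0 ⇒ step 1: CDB ⇒ BBA·A·BA
    B ↦ BA
    C ↦ BBA
    D ↦ A
    A ↦ ACD  (constrained at step 1)

A->ACD, B->BA, C->BBA, D->A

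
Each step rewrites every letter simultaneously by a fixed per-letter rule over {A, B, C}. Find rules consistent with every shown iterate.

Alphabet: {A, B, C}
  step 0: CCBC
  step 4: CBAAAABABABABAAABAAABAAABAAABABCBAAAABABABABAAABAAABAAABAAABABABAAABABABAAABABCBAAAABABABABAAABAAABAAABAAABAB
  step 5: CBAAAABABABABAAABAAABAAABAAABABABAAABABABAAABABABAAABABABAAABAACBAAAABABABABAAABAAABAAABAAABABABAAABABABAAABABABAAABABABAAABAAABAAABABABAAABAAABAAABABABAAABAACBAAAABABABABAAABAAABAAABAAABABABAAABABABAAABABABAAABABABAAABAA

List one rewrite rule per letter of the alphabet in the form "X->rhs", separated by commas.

A->AB, B->AA, C->CBA

  step 4 ⇒ step 5: CBAAAABABABABAAABAAABAAABAAABABCBAAAABABABABAAABAAABAAABAAABABABAAABABABAAABABCBAAAABABABABAAABAAABAAABAAABAB ⇒ CBA·AA·AB·AB·AB·AB·AA·AB·AA·AB·AA·AB·AA·AB·AB·AB·AA·AB·AB·AB·AA·AB·AB·AB·AA·AB·AB·AB·AA·AB·AA·CBA·AA·AB·AB·AB·AB·AA·AB·AA·AB·AA·AB·AA·AB·AB·AB·AA·AB·AB·AB·AA·AB·AB·AB·AA·AB·AB·AB·AA·AB·AA·AB·AA·AB·AB·AB·AA·AB·AA·AB·AA·AB·AB·AB·AA·AB·AA·CBA·AA·AB·AB·AB·AB·AA·AB·AA·AB·AA·AB·AA·AB·AB·AB·AA·AB·AB·AB·AA·AB·AB·AB·AA·AB·AB·AB·AA·AB·AA
    A ↦ AB
    B ↦ AA
    C ↦ CBA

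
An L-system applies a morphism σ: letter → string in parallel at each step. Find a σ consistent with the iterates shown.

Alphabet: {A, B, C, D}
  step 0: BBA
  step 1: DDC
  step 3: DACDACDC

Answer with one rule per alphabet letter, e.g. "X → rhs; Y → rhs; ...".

A->C, B->D, C->BA, D->DA

  step 0 ⇒ step 1: BBA ⇒ D·D·C
    A ↦ C
    B ↦ D
    C ↦ BA  (constrained at step 1)
    D ↦ DA  (constrained at step 1)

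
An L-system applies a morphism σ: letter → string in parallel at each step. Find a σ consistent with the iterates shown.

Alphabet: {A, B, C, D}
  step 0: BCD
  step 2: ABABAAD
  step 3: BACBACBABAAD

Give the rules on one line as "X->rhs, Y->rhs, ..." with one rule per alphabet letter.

  step 2 ⇒ step 3: ABABAAD ⇒ BA·C·BA·C·BA·BA·AD
    A ↦ BA
    B ↦ C
    D ↦ AD
    C ↦ A  (constrained at step 0)

A->BA, B->C, C->A, D->AD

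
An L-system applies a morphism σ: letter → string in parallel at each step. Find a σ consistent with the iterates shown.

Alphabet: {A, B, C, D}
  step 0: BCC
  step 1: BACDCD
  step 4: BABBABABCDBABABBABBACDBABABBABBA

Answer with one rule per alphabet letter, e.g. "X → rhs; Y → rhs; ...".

A->B, B->BA, C->CD, D->BA

  step 0 ⇒ step 1: BCC ⇒ BA·CD·CD
    B ↦ BA
    C ↦ CD
    A ↦ B  (constrained at step 1)
    D ↦ BA  (constrained at step 1)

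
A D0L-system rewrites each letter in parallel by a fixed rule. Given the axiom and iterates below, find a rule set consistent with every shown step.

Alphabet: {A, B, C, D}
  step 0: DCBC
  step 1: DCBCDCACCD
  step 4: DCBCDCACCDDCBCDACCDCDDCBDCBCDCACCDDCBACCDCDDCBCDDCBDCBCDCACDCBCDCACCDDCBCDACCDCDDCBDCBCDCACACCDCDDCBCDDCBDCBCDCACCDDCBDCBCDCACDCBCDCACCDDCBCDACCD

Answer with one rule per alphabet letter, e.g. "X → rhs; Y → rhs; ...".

  step 0 ⇒ step 1: DCBC ⇒ DCB·CD·CAC·CD
    B ↦ CAC
    C ↦ CD
    D ↦ DCB
    A ↦ AC  (constrained at step 1)

A->AC, B->CAC, C->CD, D->DCB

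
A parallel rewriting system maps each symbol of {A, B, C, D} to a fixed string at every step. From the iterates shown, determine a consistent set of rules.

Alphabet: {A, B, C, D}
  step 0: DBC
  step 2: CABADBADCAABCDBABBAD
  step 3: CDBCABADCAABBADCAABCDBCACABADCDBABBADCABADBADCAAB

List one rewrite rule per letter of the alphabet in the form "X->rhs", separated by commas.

A->CA, B->BAD, C->CDB, D->AB

  step 2 ⇒ step 3: CABADBADCAABCDBABBAD ⇒ CDB·CA·BAD·CA·AB·BAD·CA·AB·CDB·CA·CA·BAD·CDB·AB·BAD·CA·BAD·BAD·CA·AB
    A ↦ CA
    B ↦ BAD
    C ↦ CDB
    D ↦ AB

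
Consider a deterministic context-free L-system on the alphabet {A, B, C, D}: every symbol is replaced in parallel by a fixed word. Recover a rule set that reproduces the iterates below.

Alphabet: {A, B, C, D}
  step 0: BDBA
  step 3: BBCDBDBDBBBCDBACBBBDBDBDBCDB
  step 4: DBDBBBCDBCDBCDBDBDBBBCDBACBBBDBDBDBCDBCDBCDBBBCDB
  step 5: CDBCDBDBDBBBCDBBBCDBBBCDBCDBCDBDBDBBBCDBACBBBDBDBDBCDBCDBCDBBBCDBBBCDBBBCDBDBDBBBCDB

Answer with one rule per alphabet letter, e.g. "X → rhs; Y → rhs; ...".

A->ACB, B->DB, C->BB, D->C

  step 4 ⇒ step 5: DBDBBBCDBCDBCDBDBDBBBCDBACBBBDBDBDBCDBCDBCDBBBCDB ⇒ C·DB·C·DB·DB·DB·BB·C·DB·BB·C·DB·BB·C·DB·C·DB·C·DB·DB·DB·BB·C·DB·ACB·BB·DB·DB·DB·C·DB·C·DB·C·DB·BB·C·DB·BB·C·DB·BB·C·DB·DB·DB·BB·C·DB
    A ↦ ACB
    B ↦ DB
    C ↦ BB
    D ↦ C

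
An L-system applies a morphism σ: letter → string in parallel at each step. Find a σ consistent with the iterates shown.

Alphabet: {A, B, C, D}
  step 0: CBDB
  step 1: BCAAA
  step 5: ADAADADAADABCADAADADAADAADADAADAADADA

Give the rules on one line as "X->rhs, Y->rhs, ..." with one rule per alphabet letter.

A->AD, B->A, C->BC, D->A

  step 0 ⇒ step 1: CBDB ⇒ BC·A·A·A
    B ↦ A
    C ↦ BC
    D ↦ A
    A ↦ AD  (constrained at step 1)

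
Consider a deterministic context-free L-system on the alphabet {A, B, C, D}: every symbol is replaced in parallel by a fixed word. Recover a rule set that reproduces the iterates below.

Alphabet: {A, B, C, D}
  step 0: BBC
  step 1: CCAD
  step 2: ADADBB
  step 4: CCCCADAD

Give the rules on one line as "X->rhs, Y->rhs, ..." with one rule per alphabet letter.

  step 1 ⇒ step 2: CCAD ⇒ AD·AD·B·B
    A ↦ B
    C ↦ AD
    D ↦ B
  step 0 ⇒ step 1: BBC ⇒ C·C·AD
    B ↦ C

A->B, B->C, C->AD, D->B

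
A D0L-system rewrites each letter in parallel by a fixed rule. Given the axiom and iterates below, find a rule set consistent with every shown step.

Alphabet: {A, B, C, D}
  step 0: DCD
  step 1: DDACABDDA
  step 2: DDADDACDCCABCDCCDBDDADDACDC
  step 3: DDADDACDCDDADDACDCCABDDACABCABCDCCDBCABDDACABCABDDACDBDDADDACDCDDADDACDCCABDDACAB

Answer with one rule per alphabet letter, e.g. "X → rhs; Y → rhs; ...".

A->CDC, B->CDB, C->CAB, D->DDA

  step 2 ⇒ step 3: DDADDACDCCABCDCCDBDDADDACDC ⇒ DDA·DDA·CDC·DDA·DDA·CDC·CAB·DDA·CAB·CAB·CDC·CDB·CAB·DDA·CAB·CAB·DDA·CDB·DDA·DDA·CDC·DDA·DDA·CDC·CAB·DDA·CAB
    A ↦ CDC
    B ↦ CDB
    C ↦ CAB
    D ↦ DDA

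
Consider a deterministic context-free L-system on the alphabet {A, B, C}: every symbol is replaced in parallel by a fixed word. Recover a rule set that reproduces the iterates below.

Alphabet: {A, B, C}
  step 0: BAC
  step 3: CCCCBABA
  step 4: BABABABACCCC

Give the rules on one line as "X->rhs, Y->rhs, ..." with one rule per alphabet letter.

  step 3 ⇒ step 4: CCCCBABA ⇒ BA·BA·BA·BA·C·C·C·C
    A ↦ C
    B ↦ C
    C ↦ BA

A->C, B->C, C->BA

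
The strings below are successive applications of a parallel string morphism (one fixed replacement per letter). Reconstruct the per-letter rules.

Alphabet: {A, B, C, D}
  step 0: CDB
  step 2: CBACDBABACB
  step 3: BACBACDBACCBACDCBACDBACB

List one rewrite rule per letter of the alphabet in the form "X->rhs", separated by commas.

  step 2 ⇒ step 3: CBACDBABACB ⇒ BA·CB·ACD·BA·C·CB·ACD·CB·ACD·BA·CB
    A ↦ ACD
    B ↦ CB
    C ↦ BA
    D ↦ C

A->ACD, B->CB, C->BA, D->C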